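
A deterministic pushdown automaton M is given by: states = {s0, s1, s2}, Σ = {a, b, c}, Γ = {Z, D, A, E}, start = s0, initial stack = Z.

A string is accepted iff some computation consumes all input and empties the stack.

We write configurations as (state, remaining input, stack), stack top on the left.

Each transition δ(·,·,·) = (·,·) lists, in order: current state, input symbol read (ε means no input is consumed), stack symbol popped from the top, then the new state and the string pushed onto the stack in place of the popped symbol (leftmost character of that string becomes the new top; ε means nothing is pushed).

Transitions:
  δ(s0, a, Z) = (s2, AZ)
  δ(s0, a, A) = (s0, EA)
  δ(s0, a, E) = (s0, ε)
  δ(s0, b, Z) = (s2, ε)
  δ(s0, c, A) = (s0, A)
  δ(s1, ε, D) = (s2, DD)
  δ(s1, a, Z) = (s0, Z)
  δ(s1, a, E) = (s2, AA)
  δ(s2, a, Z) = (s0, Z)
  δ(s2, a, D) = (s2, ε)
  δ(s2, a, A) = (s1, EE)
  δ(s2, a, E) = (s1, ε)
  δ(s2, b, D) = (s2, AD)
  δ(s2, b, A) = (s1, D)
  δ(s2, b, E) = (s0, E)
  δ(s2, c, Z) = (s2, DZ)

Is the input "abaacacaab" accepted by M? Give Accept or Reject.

Accept

(s0, abaacacaab, Z) ⊢ (s2, baacacaab, AZ) ⊢ (s1, aacacaab, DZ) ⊢ (s2, aacacaab, DDZ) ⊢ (s2, acacaab, DZ) ⊢ (s2, cacaab, Z) ⊢ (s2, acaab, DZ) ⊢ (s2, caab, Z) ⊢ (s2, aab, DZ) ⊢ (s2, ab, Z) ⊢ (s0, b, Z) ⊢ (s2, ε, ε)
All input consumed and the stack is empty.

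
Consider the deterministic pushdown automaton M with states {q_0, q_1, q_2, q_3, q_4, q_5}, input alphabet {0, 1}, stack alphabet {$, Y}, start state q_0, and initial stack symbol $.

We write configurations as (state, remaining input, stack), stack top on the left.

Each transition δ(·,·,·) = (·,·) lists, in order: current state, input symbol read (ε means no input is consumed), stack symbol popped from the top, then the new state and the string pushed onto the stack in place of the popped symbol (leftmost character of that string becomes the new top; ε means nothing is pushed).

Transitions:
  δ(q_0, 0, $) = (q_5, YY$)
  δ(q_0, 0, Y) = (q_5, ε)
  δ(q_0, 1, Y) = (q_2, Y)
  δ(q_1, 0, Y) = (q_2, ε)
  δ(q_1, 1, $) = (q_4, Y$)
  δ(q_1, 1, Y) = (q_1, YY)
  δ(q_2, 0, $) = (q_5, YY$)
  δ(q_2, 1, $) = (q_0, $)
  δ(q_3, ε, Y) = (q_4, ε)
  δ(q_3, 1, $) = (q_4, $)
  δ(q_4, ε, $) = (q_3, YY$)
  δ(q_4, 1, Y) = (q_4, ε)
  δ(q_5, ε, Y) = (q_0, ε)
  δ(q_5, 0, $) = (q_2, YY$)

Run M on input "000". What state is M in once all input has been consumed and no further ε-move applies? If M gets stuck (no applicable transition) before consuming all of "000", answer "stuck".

q_2

(q_0, 000, $)
  read 0, top $: go to q_5, push YY$ → (q_5, 00, YY$)
  ε-move, top Y: go to q_0, push ε → (q_0, 00, Y$)
  read 0, top Y: go to q_5, push ε → (q_5, 0, $)
  read 0, top $: go to q_2, push YY$ → (q_2, ε, YY$)
All input consumed; M is in state q_2.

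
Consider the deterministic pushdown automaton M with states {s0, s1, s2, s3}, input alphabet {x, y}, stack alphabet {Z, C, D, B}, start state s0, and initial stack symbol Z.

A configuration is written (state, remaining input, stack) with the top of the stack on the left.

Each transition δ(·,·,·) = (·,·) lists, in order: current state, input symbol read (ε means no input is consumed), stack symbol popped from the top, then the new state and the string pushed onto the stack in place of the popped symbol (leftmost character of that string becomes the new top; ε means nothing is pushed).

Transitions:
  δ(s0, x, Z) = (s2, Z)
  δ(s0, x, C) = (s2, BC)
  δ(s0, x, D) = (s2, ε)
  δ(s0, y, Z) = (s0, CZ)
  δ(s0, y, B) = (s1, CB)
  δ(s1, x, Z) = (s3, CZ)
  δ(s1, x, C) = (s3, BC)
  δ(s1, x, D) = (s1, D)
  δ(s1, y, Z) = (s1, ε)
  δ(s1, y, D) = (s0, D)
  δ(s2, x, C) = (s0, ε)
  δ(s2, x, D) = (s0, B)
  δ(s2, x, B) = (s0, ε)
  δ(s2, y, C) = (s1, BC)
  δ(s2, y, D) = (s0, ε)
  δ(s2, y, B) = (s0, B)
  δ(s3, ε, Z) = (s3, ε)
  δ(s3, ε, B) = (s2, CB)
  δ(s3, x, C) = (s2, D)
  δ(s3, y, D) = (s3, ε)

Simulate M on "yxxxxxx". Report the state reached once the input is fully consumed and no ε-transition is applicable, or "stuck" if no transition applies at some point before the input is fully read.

(s0, yxxxxxx, Z) ⊢ (s0, xxxxxx, CZ) ⊢ (s2, xxxxx, BCZ) ⊢ (s0, xxxx, CZ) ⊢ (s2, xxx, BCZ) ⊢ (s0, xx, CZ) ⊢ (s2, x, BCZ) ⊢ (s0, ε, CZ)
All input consumed; M is in state s0.

s0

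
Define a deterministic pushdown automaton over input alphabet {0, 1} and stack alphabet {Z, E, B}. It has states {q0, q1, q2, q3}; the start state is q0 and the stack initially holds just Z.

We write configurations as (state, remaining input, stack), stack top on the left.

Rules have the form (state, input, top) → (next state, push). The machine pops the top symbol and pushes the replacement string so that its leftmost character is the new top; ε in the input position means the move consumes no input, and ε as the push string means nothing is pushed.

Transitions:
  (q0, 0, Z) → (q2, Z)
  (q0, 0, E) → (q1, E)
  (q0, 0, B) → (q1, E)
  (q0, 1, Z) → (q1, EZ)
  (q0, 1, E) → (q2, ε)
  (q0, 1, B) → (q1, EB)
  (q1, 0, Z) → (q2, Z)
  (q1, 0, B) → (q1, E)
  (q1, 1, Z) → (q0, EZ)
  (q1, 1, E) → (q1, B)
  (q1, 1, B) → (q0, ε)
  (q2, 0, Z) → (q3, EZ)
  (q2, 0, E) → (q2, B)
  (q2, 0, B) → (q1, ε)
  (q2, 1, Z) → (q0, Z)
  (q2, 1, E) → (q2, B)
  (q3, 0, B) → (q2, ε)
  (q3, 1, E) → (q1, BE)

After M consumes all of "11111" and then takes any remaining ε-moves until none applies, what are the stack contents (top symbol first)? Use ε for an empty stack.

(q0, 11111, Z) ⊢ (q1, 1111, EZ) ⊢ (q1, 111, BZ) ⊢ (q0, 11, Z) ⊢ (q1, 1, EZ) ⊢ (q1, ε, BZ)
All input consumed in state q1 with stack BZ.

BZ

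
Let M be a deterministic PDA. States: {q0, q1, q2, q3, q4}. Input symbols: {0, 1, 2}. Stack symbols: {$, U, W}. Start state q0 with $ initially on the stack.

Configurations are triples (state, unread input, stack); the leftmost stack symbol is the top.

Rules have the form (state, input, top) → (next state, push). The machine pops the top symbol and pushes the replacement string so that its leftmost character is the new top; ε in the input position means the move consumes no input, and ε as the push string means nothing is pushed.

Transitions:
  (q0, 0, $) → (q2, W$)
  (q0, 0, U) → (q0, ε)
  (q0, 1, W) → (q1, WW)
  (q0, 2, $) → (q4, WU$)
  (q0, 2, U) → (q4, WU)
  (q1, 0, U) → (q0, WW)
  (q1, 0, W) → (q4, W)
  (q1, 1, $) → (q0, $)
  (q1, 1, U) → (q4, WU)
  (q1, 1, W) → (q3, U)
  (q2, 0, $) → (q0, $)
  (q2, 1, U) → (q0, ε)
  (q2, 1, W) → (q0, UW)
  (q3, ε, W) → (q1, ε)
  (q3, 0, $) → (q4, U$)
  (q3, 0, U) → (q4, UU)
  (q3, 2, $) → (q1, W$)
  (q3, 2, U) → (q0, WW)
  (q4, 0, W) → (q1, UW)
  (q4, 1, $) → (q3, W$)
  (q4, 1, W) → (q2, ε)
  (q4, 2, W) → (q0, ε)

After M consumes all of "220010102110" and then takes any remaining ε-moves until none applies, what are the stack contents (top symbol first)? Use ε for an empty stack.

(q0, 220010102110, $)
  read 2, top $: go to q4, push WU$ → (q4, 20010102110, WU$)
  read 2, top W: go to q0, push ε → (q0, 0010102110, U$)
  read 0, top U: go to q0, push ε → (q0, 010102110, $)
  read 0, top $: go to q2, push W$ → (q2, 10102110, W$)
  read 1, top W: go to q0, push UW → (q0, 0102110, UW$)
  read 0, top U: go to q0, push ε → (q0, 102110, W$)
  read 1, top W: go to q1, push WW → (q1, 02110, WW$)
  read 0, top W: go to q4, push W → (q4, 2110, WW$)
  read 2, top W: go to q0, push ε → (q0, 110, W$)
  read 1, top W: go to q1, push WW → (q1, 10, WW$)
  read 1, top W: go to q3, push U → (q3, 0, UW$)
  read 0, top U: go to q4, push UU → (q4, ε, UUW$)
All input consumed in state q4 with stack UUW$.

UUW$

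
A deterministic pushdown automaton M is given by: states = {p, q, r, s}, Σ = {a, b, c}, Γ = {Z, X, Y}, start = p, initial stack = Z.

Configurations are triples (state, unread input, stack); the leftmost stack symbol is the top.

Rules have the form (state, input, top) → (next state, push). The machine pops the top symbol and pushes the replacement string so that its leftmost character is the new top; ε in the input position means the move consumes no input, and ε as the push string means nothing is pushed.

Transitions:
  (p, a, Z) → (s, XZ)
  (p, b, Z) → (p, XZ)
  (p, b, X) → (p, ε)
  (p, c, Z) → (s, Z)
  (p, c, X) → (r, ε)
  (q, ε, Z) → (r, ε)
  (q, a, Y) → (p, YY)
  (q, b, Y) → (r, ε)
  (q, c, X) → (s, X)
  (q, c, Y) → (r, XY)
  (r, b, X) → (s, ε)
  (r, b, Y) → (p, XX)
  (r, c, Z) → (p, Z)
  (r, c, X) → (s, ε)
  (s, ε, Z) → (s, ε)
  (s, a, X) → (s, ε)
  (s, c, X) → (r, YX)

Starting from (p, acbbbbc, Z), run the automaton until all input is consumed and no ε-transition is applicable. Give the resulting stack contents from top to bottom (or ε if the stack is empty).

ε

(p, acbbbbc, Z)
  read a, top Z: go to s, push XZ → (s, cbbbbc, XZ)
  read c, top X: go to r, push YX → (r, bbbbc, YXZ)
  read b, top Y: go to p, push XX → (p, bbbc, XXXZ)
  read b, top X: go to p, push ε → (p, bbc, XXZ)
  read b, top X: go to p, push ε → (p, bc, XZ)
  read b, top X: go to p, push ε → (p, c, Z)
  read c, top Z: go to s, push Z → (s, ε, Z)
  ε-move, top Z: go to s, push ε → (s, ε, ε)
All input consumed in state s with stack ε.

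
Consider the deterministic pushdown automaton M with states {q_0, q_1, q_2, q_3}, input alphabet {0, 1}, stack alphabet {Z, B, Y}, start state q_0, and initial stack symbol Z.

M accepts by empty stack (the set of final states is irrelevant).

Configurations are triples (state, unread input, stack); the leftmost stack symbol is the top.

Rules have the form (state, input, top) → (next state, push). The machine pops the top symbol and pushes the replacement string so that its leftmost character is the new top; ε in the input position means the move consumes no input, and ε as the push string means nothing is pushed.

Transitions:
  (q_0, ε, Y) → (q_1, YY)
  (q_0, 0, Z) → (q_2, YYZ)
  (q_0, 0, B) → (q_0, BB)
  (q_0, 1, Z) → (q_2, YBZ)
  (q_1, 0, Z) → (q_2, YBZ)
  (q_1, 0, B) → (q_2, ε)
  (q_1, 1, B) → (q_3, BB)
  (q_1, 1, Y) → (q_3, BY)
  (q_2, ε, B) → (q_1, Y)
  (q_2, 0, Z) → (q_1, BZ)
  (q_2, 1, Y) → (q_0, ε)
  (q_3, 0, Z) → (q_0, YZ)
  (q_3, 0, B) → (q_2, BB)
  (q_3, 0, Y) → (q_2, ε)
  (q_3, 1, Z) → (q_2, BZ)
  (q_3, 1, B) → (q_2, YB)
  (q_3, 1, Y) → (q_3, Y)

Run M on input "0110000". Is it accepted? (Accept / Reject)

(q_0, 0110000, Z)
  read 0, top Z: go to q_2, push YYZ → (q_2, 110000, YYZ)
  read 1, top Y: go to q_0, push ε → (q_0, 10000, YZ)
  ε-move, top Y: go to q_1, push YY → (q_1, 10000, YYZ)
  read 1, top Y: go to q_3, push BY → (q_3, 0000, BYYZ)
  read 0, top B: go to q_2, push BB → (q_2, 000, BBYYZ)
  ε-move, top B: go to q_1, push Y → (q_1, 000, YBYYZ)
No transition applies at (q_1, 000, YBYYZ); input not fully consumed.

Reject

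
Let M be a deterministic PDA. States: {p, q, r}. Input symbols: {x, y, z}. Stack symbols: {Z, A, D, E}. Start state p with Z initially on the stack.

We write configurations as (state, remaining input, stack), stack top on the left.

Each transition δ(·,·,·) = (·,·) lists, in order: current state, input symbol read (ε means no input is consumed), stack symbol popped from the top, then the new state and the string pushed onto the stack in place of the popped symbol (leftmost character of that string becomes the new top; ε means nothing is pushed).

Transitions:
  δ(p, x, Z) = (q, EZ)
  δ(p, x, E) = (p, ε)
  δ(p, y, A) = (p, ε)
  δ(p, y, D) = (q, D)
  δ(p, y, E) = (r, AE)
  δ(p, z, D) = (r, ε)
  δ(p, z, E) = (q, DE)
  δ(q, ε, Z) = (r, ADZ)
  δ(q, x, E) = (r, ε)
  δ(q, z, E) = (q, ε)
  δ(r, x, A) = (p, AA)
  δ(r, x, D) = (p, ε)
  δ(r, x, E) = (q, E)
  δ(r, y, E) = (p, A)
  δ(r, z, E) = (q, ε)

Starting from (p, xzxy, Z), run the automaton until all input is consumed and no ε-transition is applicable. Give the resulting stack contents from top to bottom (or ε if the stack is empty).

(p, xzxy, Z) ⊢ (q, zxy, EZ) ⊢ (q, xy, Z) ⊢ (r, xy, ADZ) ⊢ (p, y, AADZ) ⊢ (p, ε, ADZ)
All input consumed in state p with stack ADZ.

ADZ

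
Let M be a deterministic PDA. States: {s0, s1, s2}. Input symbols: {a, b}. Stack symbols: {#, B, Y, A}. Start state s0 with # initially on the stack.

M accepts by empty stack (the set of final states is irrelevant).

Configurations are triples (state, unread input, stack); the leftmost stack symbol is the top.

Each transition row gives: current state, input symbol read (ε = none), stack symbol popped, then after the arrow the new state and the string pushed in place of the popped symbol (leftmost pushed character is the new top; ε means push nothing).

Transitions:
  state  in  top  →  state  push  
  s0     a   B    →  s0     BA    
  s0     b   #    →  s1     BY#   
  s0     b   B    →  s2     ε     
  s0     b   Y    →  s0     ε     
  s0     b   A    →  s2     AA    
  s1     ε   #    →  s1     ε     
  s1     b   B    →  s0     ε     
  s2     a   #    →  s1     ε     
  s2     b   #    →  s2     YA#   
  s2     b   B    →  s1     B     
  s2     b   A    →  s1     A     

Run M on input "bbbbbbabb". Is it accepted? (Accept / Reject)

(s0, bbbbbbabb, #)
  read b, top #: go to s1, push BY# → (s1, bbbbbabb, BY#)
  read b, top B: go to s0, push ε → (s0, bbbbabb, Y#)
  read b, top Y: go to s0, push ε → (s0, bbbabb, #)
  read b, top #: go to s1, push BY# → (s1, bbabb, BY#)
  read b, top B: go to s0, push ε → (s0, babb, Y#)
  read b, top Y: go to s0, push ε → (s0, abb, #)
No transition applies at (s0, abb, #); input not fully consumed.

Reject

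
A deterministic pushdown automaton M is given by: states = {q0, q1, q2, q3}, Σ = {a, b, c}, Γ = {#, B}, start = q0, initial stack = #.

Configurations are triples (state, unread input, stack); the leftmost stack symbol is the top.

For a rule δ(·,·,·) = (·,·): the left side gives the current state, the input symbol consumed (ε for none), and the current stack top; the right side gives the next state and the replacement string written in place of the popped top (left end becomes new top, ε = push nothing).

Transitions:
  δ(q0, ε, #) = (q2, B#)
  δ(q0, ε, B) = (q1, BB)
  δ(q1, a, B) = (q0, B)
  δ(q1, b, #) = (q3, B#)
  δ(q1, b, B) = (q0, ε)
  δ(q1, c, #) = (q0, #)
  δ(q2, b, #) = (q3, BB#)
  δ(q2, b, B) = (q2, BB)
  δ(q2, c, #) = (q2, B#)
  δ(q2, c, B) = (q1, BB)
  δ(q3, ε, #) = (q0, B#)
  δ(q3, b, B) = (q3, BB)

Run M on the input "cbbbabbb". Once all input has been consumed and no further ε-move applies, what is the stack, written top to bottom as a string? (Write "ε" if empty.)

(q0, cbbbabbb, #)
  ε-move, top #: go to q2, push B# → (q2, cbbbabbb, B#)
  read c, top B: go to q1, push BB → (q1, bbbabbb, BB#)
  read b, top B: go to q0, push ε → (q0, bbabbb, B#)
  ε-move, top B: go to q1, push BB → (q1, bbabbb, BB#)
  read b, top B: go to q0, push ε → (q0, babbb, B#)
  ε-move, top B: go to q1, push BB → (q1, babbb, BB#)
  read b, top B: go to q0, push ε → (q0, abbb, B#)
  ε-move, top B: go to q1, push BB → (q1, abbb, BB#)
  read a, top B: go to q0, push B → (q0, bbb, BB#)
  ε-move, top B: go to q1, push BB → (q1, bbb, BBB#)
  read b, top B: go to q0, push ε → (q0, bb, BB#)
  ε-move, top B: go to q1, push BB → (q1, bb, BBB#)
  read b, top B: go to q0, push ε → (q0, b, BB#)
  ε-move, top B: go to q1, push BB → (q1, b, BBB#)
  read b, top B: go to q0, push ε → (q0, ε, BB#)
  ε-move, top B: go to q1, push BB → (q1, ε, BBB#)
All input consumed in state q1 with stack BBB#.

BBB#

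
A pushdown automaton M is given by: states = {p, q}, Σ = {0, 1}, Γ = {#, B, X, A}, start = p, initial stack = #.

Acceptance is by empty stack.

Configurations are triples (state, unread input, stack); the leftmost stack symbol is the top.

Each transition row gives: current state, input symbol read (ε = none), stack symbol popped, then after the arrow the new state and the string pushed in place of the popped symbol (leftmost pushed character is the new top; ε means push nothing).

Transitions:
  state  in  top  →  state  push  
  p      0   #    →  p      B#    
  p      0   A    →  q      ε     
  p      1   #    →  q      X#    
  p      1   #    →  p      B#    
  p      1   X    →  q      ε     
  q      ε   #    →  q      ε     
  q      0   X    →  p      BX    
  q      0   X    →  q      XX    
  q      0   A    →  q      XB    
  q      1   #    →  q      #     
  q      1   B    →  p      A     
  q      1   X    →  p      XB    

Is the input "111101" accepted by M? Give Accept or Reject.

One accepting computation: (p, 111101, #) ⊢ (q, 11101, X#) ⊢ (p, 1101, XB#) ⊢ (q, 101, B#) ⊢ (p, 01, A#) ⊢ (q, 1, #) ⊢ (q, ε, #) ⊢ (q, ε, ε)
All input consumed and the stack is empty.

Accept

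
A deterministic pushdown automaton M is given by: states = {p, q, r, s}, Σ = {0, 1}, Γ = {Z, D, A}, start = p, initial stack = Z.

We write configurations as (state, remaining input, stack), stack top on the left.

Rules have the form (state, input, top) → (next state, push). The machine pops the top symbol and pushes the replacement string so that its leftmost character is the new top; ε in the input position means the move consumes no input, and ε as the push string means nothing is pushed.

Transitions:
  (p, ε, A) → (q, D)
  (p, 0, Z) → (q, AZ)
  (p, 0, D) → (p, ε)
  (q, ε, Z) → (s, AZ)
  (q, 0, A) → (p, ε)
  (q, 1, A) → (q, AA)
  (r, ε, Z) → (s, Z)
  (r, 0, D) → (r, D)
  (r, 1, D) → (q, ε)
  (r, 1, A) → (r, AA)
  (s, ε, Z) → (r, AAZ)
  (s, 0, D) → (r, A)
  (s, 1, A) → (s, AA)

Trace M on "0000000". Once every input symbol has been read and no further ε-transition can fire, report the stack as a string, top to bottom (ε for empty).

AZ

(p, 0000000, Z) ⊢ (q, 000000, AZ) ⊢ (p, 00000, Z) ⊢ (q, 0000, AZ) ⊢ (p, 000, Z) ⊢ (q, 00, AZ) ⊢ (p, 0, Z) ⊢ (q, ε, AZ)
All input consumed in state q with stack AZ.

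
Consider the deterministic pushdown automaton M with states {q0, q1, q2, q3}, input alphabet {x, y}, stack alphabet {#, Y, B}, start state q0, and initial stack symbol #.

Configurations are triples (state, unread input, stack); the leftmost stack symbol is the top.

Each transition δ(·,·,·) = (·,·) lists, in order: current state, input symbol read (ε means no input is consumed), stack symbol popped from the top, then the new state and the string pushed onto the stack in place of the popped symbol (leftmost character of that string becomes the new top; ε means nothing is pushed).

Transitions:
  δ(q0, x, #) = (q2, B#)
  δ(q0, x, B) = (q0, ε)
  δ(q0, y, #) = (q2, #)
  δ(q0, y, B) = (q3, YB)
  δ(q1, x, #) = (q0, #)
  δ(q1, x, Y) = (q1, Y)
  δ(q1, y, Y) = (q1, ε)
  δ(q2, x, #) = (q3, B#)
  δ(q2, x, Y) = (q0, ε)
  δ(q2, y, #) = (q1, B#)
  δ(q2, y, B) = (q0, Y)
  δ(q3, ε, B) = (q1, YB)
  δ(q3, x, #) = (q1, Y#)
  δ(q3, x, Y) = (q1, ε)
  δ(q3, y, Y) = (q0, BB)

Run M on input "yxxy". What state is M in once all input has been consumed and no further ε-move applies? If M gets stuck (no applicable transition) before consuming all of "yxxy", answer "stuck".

q1

(q0, yxxy, #)
  read y, top #: go to q2, push # → (q2, xxy, #)
  read x, top #: go to q3, push B# → (q3, xy, B#)
  ε-move, top B: go to q1, push YB → (q1, xy, YB#)
  read x, top Y: go to q1, push Y → (q1, y, YB#)
  read y, top Y: go to q1, push ε → (q1, ε, B#)
All input consumed; M is in state q1.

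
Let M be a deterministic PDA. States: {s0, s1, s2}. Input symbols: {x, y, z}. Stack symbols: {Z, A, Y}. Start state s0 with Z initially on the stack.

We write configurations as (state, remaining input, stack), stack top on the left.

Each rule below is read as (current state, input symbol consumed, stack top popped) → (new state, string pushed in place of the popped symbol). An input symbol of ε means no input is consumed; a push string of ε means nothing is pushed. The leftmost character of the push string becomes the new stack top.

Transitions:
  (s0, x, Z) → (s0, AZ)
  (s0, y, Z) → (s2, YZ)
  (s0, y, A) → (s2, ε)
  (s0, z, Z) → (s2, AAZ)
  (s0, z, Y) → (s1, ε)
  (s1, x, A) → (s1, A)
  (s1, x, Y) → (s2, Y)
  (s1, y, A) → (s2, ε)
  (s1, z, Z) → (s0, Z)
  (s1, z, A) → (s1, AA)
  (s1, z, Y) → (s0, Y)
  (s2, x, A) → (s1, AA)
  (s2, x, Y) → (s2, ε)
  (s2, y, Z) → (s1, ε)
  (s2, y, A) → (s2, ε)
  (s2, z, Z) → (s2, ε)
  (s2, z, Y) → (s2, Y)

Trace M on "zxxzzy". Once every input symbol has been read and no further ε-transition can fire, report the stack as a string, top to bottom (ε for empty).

(s0, zxxzzy, Z)
  read z, top Z: go to s2, push AAZ → (s2, xxzzy, AAZ)
  read x, top A: go to s1, push AA → (s1, xzzy, AAAZ)
  read x, top A: go to s1, push A → (s1, zzy, AAAZ)
  read z, top A: go to s1, push AA → (s1, zy, AAAAZ)
  read z, top A: go to s1, push AA → (s1, y, AAAAAZ)
  read y, top A: go to s2, push ε → (s2, ε, AAAAZ)
All input consumed in state s2 with stack AAAAZ.

AAAAZ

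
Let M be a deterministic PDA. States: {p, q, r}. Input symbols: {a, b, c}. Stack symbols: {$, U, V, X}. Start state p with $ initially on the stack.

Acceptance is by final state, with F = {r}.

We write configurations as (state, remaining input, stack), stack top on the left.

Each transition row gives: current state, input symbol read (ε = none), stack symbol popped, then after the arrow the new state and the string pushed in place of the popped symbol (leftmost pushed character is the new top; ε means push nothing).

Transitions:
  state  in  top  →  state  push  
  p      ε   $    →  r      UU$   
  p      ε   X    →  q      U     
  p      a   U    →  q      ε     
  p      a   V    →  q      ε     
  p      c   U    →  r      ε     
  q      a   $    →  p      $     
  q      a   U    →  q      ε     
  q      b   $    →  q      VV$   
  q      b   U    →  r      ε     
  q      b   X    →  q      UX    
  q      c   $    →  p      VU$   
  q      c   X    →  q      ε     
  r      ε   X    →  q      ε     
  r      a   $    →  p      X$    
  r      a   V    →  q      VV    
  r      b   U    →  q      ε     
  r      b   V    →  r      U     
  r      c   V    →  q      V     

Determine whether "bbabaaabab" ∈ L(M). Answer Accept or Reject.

Reject

(p, bbabaaabab, $)
  ε-move, top $: go to r, push UU$ → (r, bbabaaabab, UU$)
  read b, top U: go to q, push ε → (q, babaaabab, U$)
  read b, top U: go to r, push ε → (r, abaaabab, $)
  read a, top $: go to p, push X$ → (p, baaabab, X$)
  ε-move, top X: go to q, push U → (q, baaabab, U$)
  read b, top U: go to r, push ε → (r, aaabab, $)
  read a, top $: go to p, push X$ → (p, aabab, X$)
  ε-move, top X: go to q, push U → (q, aabab, U$)
  read a, top U: go to q, push ε → (q, abab, $)
  read a, top $: go to p, push $ → (p, bab, $)
  ε-move, top $: go to r, push UU$ → (r, bab, UU$)
  read b, top U: go to q, push ε → (q, ab, U$)
  read a, top U: go to q, push ε → (q, b, $)
  read b, top $: go to q, push VV$ → (q, ε, VV$)
All input consumed; state q ∉ F and no further ε-move applies.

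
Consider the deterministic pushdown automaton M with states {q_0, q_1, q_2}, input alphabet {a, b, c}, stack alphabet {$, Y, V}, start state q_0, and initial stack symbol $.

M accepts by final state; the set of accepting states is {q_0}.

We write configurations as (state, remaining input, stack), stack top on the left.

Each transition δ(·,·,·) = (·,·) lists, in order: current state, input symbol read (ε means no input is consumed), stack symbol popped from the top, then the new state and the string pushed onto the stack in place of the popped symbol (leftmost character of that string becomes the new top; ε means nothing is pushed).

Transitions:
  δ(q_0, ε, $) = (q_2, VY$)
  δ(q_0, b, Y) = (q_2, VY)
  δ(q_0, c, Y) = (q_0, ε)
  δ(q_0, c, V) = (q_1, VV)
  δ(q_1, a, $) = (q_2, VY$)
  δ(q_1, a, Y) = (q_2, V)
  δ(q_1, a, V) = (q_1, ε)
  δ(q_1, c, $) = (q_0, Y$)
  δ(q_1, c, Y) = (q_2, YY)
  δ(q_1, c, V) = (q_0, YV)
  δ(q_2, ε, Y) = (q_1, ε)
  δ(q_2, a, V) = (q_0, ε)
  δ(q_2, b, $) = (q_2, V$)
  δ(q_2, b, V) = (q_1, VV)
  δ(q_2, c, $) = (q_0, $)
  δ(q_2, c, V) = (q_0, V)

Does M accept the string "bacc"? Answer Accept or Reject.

(q_0, bacc, $)
  ε-move, top $: go to q_2, push VY$ → (q_2, bacc, VY$)
  read b, top V: go to q_1, push VV → (q_1, acc, VVY$)
  read a, top V: go to q_1, push ε → (q_1, cc, VY$)
  read c, top V: go to q_0, push YV → (q_0, c, YVY$)
  read c, top Y: go to q_0, push ε → (q_0, ε, VY$)
All input consumed; state q_0 ∈ F.

Accept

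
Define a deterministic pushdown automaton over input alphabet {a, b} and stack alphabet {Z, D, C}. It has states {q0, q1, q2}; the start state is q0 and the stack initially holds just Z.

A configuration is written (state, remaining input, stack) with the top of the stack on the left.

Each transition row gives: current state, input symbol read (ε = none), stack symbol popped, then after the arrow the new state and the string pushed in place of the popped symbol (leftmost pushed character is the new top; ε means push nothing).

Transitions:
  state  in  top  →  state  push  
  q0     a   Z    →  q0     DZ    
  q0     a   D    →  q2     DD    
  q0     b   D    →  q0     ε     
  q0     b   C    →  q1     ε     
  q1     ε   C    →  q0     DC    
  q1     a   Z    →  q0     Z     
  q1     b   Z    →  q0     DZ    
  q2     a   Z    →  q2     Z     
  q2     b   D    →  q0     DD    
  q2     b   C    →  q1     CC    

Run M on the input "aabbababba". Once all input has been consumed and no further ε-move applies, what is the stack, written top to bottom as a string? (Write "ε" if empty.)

(q0, aabbababba, Z)
  read a, top Z: go to q0, push DZ → (q0, abbababba, DZ)
  read a, top D: go to q2, push DD → (q2, bbababba, DDZ)
  read b, top D: go to q0, push DD → (q0, bababba, DDDZ)
  read b, top D: go to q0, push ε → (q0, ababba, DDZ)
  read a, top D: go to q2, push DD → (q2, babba, DDDZ)
  read b, top D: go to q0, push DD → (q0, abba, DDDDZ)
  read a, top D: go to q2, push DD → (q2, bba, DDDDDZ)
  read b, top D: go to q0, push DD → (q0, ba, DDDDDDZ)
  read b, top D: go to q0, push ε → (q0, a, DDDDDZ)
  read a, top D: go to q2, push DD → (q2, ε, DDDDDDZ)
All input consumed in state q2 with stack DDDDDDZ.

DDDDDDZ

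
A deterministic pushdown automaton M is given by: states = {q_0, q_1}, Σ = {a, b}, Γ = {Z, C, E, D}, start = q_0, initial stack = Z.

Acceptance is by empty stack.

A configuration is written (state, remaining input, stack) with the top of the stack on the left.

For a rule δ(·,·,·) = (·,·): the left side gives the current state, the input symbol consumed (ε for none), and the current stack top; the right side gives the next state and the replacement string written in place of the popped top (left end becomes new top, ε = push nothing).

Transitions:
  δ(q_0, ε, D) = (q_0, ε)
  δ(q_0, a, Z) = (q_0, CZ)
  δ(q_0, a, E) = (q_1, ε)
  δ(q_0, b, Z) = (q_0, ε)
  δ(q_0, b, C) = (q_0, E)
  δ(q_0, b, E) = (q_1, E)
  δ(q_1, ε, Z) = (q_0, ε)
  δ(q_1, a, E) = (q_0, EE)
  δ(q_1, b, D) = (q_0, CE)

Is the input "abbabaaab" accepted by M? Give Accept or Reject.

Reject

(q_0, abbabaaab, Z)
  read a, top Z: go to q_0, push CZ → (q_0, bbabaaab, CZ)
  read b, top C: go to q_0, push E → (q_0, babaaab, EZ)
  read b, top E: go to q_1, push E → (q_1, abaaab, EZ)
  read a, top E: go to q_0, push EE → (q_0, baaab, EEZ)
  read b, top E: go to q_1, push E → (q_1, aaab, EEZ)
  read a, top E: go to q_0, push EE → (q_0, aab, EEEZ)
  read a, top E: go to q_1, push ε → (q_1, ab, EEZ)
  read a, top E: go to q_0, push EE → (q_0, b, EEEZ)
  read b, top E: go to q_1, push E → (q_1, ε, EEEZ)
All input consumed; stack is EEEZ, not empty, and no further ε-move applies.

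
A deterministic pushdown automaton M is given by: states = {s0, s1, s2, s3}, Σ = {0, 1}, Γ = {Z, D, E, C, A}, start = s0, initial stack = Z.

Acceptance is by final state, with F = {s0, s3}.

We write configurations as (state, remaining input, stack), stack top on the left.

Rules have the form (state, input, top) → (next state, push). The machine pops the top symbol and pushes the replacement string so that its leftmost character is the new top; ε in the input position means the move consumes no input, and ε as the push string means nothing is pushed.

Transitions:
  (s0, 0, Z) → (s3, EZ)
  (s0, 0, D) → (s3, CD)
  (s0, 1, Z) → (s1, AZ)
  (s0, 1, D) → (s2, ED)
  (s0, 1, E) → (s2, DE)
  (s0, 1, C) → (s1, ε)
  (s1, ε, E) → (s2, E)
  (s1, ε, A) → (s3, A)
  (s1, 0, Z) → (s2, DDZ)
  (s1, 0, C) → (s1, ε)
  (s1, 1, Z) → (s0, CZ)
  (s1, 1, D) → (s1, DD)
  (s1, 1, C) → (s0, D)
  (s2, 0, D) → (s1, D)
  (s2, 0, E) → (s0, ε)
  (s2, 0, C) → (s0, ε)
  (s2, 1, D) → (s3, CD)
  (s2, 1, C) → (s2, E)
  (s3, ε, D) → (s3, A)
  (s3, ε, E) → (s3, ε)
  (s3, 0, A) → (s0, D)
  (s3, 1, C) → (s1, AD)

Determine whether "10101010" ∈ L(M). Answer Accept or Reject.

(s0, 10101010, Z)
  read 1, top Z: go to s1, push AZ → (s1, 0101010, AZ)
  ε-move, top A: go to s3, push A → (s3, 0101010, AZ)
  read 0, top A: go to s0, push D → (s0, 101010, DZ)
  read 1, top D: go to s2, push ED → (s2, 01010, EDZ)
  read 0, top E: go to s0, push ε → (s0, 1010, DZ)
  read 1, top D: go to s2, push ED → (s2, 010, EDZ)
  read 0, top E: go to s0, push ε → (s0, 10, DZ)
  read 1, top D: go to s2, push ED → (s2, 0, EDZ)
  read 0, top E: go to s0, push ε → (s0, ε, DZ)
All input consumed; state s0 ∈ F.

Accept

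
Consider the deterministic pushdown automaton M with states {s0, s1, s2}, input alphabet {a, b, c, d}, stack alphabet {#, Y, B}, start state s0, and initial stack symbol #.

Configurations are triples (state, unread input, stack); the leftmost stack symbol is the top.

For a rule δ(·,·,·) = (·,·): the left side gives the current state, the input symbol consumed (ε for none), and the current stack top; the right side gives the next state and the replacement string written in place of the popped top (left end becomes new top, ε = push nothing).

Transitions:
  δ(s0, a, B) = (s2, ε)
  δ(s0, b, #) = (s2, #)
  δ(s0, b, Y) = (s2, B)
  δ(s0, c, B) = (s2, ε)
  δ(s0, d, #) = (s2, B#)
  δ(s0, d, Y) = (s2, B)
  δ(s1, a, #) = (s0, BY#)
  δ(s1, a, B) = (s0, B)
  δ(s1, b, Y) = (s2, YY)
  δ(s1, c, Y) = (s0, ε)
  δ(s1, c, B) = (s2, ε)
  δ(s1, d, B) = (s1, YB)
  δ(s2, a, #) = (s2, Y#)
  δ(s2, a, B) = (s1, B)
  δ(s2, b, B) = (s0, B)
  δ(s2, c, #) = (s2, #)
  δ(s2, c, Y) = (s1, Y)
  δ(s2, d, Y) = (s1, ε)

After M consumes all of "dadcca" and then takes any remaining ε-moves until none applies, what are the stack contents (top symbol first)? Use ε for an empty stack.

Y#

(s0, dadcca, #) ⊢ (s2, adcca, B#) ⊢ (s1, dcca, B#) ⊢ (s1, cca, YB#) ⊢ (s0, ca, B#) ⊢ (s2, a, #) ⊢ (s2, ε, Y#)
All input consumed in state s2 with stack Y#.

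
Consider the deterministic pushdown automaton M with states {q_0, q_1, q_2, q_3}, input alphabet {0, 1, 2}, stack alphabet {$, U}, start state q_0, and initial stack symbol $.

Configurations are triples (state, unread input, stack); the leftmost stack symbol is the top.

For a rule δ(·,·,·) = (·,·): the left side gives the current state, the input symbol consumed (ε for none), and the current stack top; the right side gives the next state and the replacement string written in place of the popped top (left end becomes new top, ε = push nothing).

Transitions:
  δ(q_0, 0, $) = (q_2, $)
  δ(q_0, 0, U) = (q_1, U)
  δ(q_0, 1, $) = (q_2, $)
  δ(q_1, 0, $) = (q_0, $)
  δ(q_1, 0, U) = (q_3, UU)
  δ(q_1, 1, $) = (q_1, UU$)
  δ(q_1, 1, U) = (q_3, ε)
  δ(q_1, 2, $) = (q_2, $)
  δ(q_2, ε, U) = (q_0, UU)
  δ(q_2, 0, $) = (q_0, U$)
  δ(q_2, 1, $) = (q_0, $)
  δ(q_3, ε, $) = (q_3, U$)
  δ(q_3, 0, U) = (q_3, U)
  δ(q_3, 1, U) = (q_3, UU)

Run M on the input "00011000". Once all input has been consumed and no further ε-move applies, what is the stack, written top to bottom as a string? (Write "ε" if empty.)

(q_0, 00011000, $)
  read 0, top $: go to q_2, push $ → (q_2, 0011000, $)
  read 0, top $: go to q_0, push U$ → (q_0, 011000, U$)
  read 0, top U: go to q_1, push U → (q_1, 11000, U$)
  read 1, top U: go to q_3, push ε → (q_3, 1000, $)
  ε-move, top $: go to q_3, push U$ → (q_3, 1000, U$)
  read 1, top U: go to q_3, push UU → (q_3, 000, UU$)
  read 0, top U: go to q_3, push U → (q_3, 00, UU$)
  read 0, top U: go to q_3, push U → (q_3, 0, UU$)
  read 0, top U: go to q_3, push U → (q_3, ε, UU$)
All input consumed in state q_3 with stack UU$.

UU$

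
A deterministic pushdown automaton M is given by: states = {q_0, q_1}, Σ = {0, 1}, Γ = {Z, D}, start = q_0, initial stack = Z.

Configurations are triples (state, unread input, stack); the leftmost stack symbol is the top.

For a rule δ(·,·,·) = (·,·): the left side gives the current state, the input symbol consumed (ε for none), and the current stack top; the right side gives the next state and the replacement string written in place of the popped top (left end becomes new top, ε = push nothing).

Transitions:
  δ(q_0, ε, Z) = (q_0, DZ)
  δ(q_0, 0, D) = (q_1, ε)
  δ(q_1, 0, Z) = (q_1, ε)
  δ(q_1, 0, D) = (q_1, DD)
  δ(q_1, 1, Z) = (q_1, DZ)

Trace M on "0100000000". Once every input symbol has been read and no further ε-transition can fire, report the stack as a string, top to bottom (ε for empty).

(q_0, 0100000000, Z)
  ε-move, top Z: go to q_0, push DZ → (q_0, 0100000000, DZ)
  read 0, top D: go to q_1, push ε → (q_1, 100000000, Z)
  read 1, top Z: go to q_1, push DZ → (q_1, 00000000, DZ)
  read 0, top D: go to q_1, push DD → (q_1, 0000000, DDZ)
  read 0, top D: go to q_1, push DD → (q_1, 000000, DDDZ)
  read 0, top D: go to q_1, push DD → (q_1, 00000, DDDDZ)
  read 0, top D: go to q_1, push DD → (q_1, 0000, DDDDDZ)
  read 0, top D: go to q_1, push DD → (q_1, 000, DDDDDDZ)
  read 0, top D: go to q_1, push DD → (q_1, 00, DDDDDDDZ)
  read 0, top D: go to q_1, push DD → (q_1, 0, DDDDDDDDZ)
  read 0, top D: go to q_1, push DD → (q_1, ε, DDDDDDDDDZ)
All input consumed in state q_1 with stack DDDDDDDDDZ.

DDDDDDDDDZ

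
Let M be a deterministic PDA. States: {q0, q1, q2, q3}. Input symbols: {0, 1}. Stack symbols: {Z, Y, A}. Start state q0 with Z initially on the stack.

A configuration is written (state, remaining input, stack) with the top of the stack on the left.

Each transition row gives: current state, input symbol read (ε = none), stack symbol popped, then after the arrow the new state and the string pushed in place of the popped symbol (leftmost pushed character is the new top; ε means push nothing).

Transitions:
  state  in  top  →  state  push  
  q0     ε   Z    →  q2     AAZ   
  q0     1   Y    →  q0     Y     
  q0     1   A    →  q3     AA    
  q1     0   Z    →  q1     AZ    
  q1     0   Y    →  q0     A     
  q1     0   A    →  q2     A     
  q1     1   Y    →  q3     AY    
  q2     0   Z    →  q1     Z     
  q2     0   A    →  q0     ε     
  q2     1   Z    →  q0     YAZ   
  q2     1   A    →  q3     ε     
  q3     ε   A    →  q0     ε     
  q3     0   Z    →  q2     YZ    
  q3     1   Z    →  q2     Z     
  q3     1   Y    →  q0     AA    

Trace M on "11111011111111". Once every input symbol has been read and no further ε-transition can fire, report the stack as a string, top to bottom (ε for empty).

(q0, 11111011111111, Z)
  ε-move, top Z: go to q2, push AAZ → (q2, 11111011111111, AAZ)
  read 1, top A: go to q3, push ε → (q3, 1111011111111, AZ)
  ε-move, top A: go to q0, push ε → (q0, 1111011111111, Z)
  ε-move, top Z: go to q2, push AAZ → (q2, 1111011111111, AAZ)
  read 1, top A: go to q3, push ε → (q3, 111011111111, AZ)
  ε-move, top A: go to q0, push ε → (q0, 111011111111, Z)
  ε-move, top Z: go to q2, push AAZ → (q2, 111011111111, AAZ)
  read 1, top A: go to q3, push ε → (q3, 11011111111, AZ)
  ε-move, top A: go to q0, push ε → (q0, 11011111111, Z)
  ε-move, top Z: go to q2, push AAZ → (q2, 11011111111, AAZ)
  read 1, top A: go to q3, push ε → (q3, 1011111111, AZ)
  ε-move, top A: go to q0, push ε → (q0, 1011111111, Z)
  ε-move, top Z: go to q2, push AAZ → (q2, 1011111111, AAZ)
  read 1, top A: go to q3, push ε → (q3, 011111111, AZ)
  ε-move, top A: go to q0, push ε → (q0, 011111111, Z)
  ε-move, top Z: go to q2, push AAZ → (q2, 011111111, AAZ)
  read 0, top A: go to q0, push ε → (q0, 11111111, AZ)
  read 1, top A: go to q3, push AA → (q3, 1111111, AAZ)
  ε-move, top A: go to q0, push ε → (q0, 1111111, AZ)
  read 1, top A: go to q3, push AA → (q3, 111111, AAZ)
  ε-move, top A: go to q0, push ε → (q0, 111111, AZ)
  read 1, top A: go to q3, push AA → (q3, 11111, AAZ)
  ε-move, top A: go to q0, push ε → (q0, 11111, AZ)
  read 1, top A: go to q3, push AA → (q3, 1111, AAZ)
  ε-move, top A: go to q0, push ε → (q0, 1111, AZ)
  read 1, top A: go to q3, push AA → (q3, 111, AAZ)
  ε-move, top A: go to q0, push ε → (q0, 111, AZ)
  read 1, top A: go to q3, push AA → (q3, 11, AAZ)
  ε-move, top A: go to q0, push ε → (q0, 11, AZ)
  read 1, top A: go to q3, push AA → (q3, 1, AAZ)
  ε-move, top A: go to q0, push ε → (q0, 1, AZ)
  read 1, top A: go to q3, push AA → (q3, ε, AAZ)
  ε-move, top A: go to q0, push ε → (q0, ε, AZ)
All input consumed in state q0 with stack AZ.

AZ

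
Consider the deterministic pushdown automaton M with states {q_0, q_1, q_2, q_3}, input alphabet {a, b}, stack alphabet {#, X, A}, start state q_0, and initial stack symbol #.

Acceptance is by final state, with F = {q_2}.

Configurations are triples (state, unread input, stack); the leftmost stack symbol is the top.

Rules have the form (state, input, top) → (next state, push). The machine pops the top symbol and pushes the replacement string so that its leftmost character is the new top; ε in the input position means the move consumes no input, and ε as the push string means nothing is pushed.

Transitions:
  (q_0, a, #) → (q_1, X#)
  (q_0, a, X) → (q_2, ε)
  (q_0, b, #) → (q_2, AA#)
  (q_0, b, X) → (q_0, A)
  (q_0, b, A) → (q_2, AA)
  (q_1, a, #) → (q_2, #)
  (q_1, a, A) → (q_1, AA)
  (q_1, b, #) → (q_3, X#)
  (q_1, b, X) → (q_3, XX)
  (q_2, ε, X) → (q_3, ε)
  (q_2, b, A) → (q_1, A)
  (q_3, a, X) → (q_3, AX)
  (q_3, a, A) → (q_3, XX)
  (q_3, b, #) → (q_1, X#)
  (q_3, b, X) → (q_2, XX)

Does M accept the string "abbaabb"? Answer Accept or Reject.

(q_0, abbaabb, #)
  read a, top #: go to q_1, push X# → (q_1, bbaabb, X#)
  read b, top X: go to q_3, push XX → (q_3, baabb, XX#)
  read b, top X: go to q_2, push XX → (q_2, aabb, XXX#)
  ε-move, top X: go to q_3, push ε → (q_3, aabb, XX#)
  read a, top X: go to q_3, push AX → (q_3, abb, AXX#)
  read a, top A: go to q_3, push XX → (q_3, bb, XXXX#)
  read b, top X: go to q_2, push XX → (q_2, b, XXXXX#)
  ε-move, top X: go to q_3, push ε → (q_3, b, XXXX#)
  read b, top X: go to q_2, push XX → (q_2, ε, XXXXX#)
All input consumed; state q_2 ∈ F.

Accept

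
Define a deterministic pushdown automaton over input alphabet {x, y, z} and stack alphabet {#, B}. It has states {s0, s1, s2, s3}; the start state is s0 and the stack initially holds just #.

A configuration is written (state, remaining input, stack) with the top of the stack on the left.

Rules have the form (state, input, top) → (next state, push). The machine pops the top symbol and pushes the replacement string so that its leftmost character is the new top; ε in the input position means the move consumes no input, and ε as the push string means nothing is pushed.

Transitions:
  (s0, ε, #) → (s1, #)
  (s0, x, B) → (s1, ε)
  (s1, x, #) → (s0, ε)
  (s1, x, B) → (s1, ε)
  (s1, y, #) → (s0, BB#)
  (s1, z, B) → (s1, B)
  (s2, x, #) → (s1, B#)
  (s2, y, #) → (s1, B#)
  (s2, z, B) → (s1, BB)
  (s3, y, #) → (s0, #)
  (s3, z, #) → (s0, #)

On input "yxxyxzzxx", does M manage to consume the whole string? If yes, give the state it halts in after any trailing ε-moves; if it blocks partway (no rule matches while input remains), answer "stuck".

s0

(s0, yxxyxzzxx, #)
  ε-move, top #: go to s1, push # → (s1, yxxyxzzxx, #)
  read y, top #: go to s0, push BB# → (s0, xxyxzzxx, BB#)
  read x, top B: go to s1, push ε → (s1, xyxzzxx, B#)
  read x, top B: go to s1, push ε → (s1, yxzzxx, #)
  read y, top #: go to s0, push BB# → (s0, xzzxx, BB#)
  read x, top B: go to s1, push ε → (s1, zzxx, B#)
  read z, top B: go to s1, push B → (s1, zxx, B#)
  read z, top B: go to s1, push B → (s1, xx, B#)
  read x, top B: go to s1, push ε → (s1, x, #)
  read x, top #: go to s0, push ε → (s0, ε, ε)
All input consumed; M is in state s0.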